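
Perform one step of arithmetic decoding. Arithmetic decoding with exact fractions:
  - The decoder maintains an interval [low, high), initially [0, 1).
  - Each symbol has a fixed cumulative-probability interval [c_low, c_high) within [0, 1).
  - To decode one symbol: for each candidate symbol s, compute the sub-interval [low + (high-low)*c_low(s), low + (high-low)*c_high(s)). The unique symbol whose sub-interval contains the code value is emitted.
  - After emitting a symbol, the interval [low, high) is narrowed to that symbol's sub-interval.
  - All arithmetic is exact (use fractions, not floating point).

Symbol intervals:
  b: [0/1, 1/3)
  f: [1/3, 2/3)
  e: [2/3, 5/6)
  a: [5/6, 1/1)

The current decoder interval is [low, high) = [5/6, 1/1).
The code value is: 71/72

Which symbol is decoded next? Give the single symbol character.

Interval width = high − low = 1/1 − 5/6 = 1/6
Scaled code = (code − low) / width = (71/72 − 5/6) / 1/6 = 11/12
  b: [0/1, 1/3) 
  f: [1/3, 2/3) 
  e: [2/3, 5/6) 
  a: [5/6, 1/1) ← scaled code falls here ✓

Answer: a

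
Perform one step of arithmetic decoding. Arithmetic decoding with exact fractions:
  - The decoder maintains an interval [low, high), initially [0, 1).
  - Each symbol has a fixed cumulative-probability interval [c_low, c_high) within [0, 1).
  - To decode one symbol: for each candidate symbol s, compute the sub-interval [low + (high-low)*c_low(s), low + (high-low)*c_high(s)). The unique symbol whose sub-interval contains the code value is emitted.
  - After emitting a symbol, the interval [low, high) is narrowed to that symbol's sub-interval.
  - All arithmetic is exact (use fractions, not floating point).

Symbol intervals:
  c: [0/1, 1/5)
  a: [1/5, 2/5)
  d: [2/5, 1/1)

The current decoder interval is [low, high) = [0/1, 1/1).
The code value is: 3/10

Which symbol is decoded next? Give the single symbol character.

Interval width = high − low = 1/1 − 0/1 = 1/1
Scaled code = (code − low) / width = (3/10 − 0/1) / 1/1 = 3/10
  c: [0/1, 1/5) 
  a: [1/5, 2/5) ← scaled code falls here ✓
  d: [2/5, 1/1) 

Answer: a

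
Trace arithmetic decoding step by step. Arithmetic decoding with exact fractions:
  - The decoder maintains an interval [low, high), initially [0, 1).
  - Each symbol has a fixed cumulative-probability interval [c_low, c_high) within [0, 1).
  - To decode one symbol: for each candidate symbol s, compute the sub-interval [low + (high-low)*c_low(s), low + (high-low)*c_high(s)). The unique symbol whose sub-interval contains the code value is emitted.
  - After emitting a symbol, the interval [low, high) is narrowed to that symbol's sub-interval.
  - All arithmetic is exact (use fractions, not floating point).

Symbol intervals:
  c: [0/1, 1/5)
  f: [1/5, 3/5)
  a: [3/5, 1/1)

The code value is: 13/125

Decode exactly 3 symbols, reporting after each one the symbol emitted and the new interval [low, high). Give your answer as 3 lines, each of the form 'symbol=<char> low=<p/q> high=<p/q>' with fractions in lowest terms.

Answer: symbol=c low=0/1 high=1/5
symbol=f low=1/25 high=3/25
symbol=a low=11/125 high=3/25

Derivation:
Step 1: interval [0/1, 1/1), width = 1/1 - 0/1 = 1/1
  'c': [0/1 + 1/1*0/1, 0/1 + 1/1*1/5) = [0/1, 1/5) <- contains code 13/125
  'f': [0/1 + 1/1*1/5, 0/1 + 1/1*3/5) = [1/5, 3/5)
  'a': [0/1 + 1/1*3/5, 0/1 + 1/1*1/1) = [3/5, 1/1)
  emit 'c', narrow to [0/1, 1/5)
Step 2: interval [0/1, 1/5), width = 1/5 - 0/1 = 1/5
  'c': [0/1 + 1/5*0/1, 0/1 + 1/5*1/5) = [0/1, 1/25)
  'f': [0/1 + 1/5*1/5, 0/1 + 1/5*3/5) = [1/25, 3/25) <- contains code 13/125
  'a': [0/1 + 1/5*3/5, 0/1 + 1/5*1/1) = [3/25, 1/5)
  emit 'f', narrow to [1/25, 3/25)
Step 3: interval [1/25, 3/25), width = 3/25 - 1/25 = 2/25
  'c': [1/25 + 2/25*0/1, 1/25 + 2/25*1/5) = [1/25, 7/125)
  'f': [1/25 + 2/25*1/5, 1/25 + 2/25*3/5) = [7/125, 11/125)
  'a': [1/25 + 2/25*3/5, 1/25 + 2/25*1/1) = [11/125, 3/25) <- contains code 13/125
  emit 'a', narrow to [11/125, 3/25)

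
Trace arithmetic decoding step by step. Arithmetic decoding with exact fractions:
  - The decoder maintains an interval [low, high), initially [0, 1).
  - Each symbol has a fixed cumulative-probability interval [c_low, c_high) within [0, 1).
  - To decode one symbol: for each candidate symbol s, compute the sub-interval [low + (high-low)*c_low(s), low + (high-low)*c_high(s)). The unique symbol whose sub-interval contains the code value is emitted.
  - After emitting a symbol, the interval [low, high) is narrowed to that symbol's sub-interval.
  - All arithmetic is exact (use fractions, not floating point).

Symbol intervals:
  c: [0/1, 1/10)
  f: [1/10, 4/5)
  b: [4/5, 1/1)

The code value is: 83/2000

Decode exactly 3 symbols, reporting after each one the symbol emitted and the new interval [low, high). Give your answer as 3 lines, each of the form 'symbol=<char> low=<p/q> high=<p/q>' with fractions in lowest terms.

Answer: symbol=c low=0/1 high=1/10
symbol=f low=1/100 high=2/25
symbol=f low=17/1000 high=33/500

Derivation:
Step 1: interval [0/1, 1/1), width = 1/1 - 0/1 = 1/1
  'c': [0/1 + 1/1*0/1, 0/1 + 1/1*1/10) = [0/1, 1/10) <- contains code 83/2000
  'f': [0/1 + 1/1*1/10, 0/1 + 1/1*4/5) = [1/10, 4/5)
  'b': [0/1 + 1/1*4/5, 0/1 + 1/1*1/1) = [4/5, 1/1)
  emit 'c', narrow to [0/1, 1/10)
Step 2: interval [0/1, 1/10), width = 1/10 - 0/1 = 1/10
  'c': [0/1 + 1/10*0/1, 0/1 + 1/10*1/10) = [0/1, 1/100)
  'f': [0/1 + 1/10*1/10, 0/1 + 1/10*4/5) = [1/100, 2/25) <- contains code 83/2000
  'b': [0/1 + 1/10*4/5, 0/1 + 1/10*1/1) = [2/25, 1/10)
  emit 'f', narrow to [1/100, 2/25)
Step 3: interval [1/100, 2/25), width = 2/25 - 1/100 = 7/100
  'c': [1/100 + 7/100*0/1, 1/100 + 7/100*1/10) = [1/100, 17/1000)
  'f': [1/100 + 7/100*1/10, 1/100 + 7/100*4/5) = [17/1000, 33/500) <- contains code 83/2000
  'b': [1/100 + 7/100*4/5, 1/100 + 7/100*1/1) = [33/500, 2/25)
  emit 'f', narrow to [17/1000, 33/500)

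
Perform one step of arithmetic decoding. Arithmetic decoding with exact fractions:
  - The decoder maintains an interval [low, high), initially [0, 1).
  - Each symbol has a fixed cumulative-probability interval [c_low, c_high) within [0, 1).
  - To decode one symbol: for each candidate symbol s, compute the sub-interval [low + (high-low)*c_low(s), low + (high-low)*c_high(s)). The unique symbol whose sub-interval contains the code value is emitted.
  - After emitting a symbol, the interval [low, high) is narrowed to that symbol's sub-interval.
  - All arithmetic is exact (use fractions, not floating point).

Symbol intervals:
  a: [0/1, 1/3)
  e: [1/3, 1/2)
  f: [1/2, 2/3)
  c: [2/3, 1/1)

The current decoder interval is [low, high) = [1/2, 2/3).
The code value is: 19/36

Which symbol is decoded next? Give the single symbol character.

Answer: a

Derivation:
Interval width = high − low = 2/3 − 1/2 = 1/6
Scaled code = (code − low) / width = (19/36 − 1/2) / 1/6 = 1/6
  a: [0/1, 1/3) ← scaled code falls here ✓
  e: [1/3, 1/2) 
  f: [1/2, 2/3) 
  c: [2/3, 1/1) 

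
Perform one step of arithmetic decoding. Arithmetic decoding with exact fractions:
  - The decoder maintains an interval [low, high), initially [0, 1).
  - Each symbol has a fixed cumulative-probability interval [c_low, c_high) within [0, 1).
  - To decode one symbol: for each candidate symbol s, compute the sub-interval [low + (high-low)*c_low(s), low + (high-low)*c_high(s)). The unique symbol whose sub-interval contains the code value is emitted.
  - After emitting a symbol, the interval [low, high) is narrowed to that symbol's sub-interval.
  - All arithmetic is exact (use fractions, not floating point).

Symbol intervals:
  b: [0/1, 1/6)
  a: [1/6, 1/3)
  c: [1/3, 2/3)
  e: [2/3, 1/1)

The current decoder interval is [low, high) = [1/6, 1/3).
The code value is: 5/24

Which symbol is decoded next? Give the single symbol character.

Interval width = high − low = 1/3 − 1/6 = 1/6
Scaled code = (code − low) / width = (5/24 − 1/6) / 1/6 = 1/4
  b: [0/1, 1/6) 
  a: [1/6, 1/3) ← scaled code falls here ✓
  c: [1/3, 2/3) 
  e: [2/3, 1/1) 

Answer: a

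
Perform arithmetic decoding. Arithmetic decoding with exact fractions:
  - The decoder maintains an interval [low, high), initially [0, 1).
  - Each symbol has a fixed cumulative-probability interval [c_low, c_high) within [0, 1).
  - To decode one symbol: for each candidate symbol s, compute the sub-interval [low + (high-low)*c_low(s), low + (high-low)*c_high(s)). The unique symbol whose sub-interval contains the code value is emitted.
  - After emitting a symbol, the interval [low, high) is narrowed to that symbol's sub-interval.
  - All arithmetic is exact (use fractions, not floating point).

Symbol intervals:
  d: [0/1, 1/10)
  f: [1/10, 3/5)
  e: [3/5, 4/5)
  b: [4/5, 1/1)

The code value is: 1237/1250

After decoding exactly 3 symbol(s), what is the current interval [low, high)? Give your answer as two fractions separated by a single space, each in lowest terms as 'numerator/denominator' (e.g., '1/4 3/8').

Answer: 123/125 124/125

Derivation:
Step 1: interval [0/1, 1/1), width = 1/1 - 0/1 = 1/1
  'd': [0/1 + 1/1*0/1, 0/1 + 1/1*1/10) = [0/1, 1/10)
  'f': [0/1 + 1/1*1/10, 0/1 + 1/1*3/5) = [1/10, 3/5)
  'e': [0/1 + 1/1*3/5, 0/1 + 1/1*4/5) = [3/5, 4/5)
  'b': [0/1 + 1/1*4/5, 0/1 + 1/1*1/1) = [4/5, 1/1) <- contains code 1237/1250
  emit 'b', narrow to [4/5, 1/1)
Step 2: interval [4/5, 1/1), width = 1/1 - 4/5 = 1/5
  'd': [4/5 + 1/5*0/1, 4/5 + 1/5*1/10) = [4/5, 41/50)
  'f': [4/5 + 1/5*1/10, 4/5 + 1/5*3/5) = [41/50, 23/25)
  'e': [4/5 + 1/5*3/5, 4/5 + 1/5*4/5) = [23/25, 24/25)
  'b': [4/5 + 1/5*4/5, 4/5 + 1/5*1/1) = [24/25, 1/1) <- contains code 1237/1250
  emit 'b', narrow to [24/25, 1/1)
Step 3: interval [24/25, 1/1), width = 1/1 - 24/25 = 1/25
  'd': [24/25 + 1/25*0/1, 24/25 + 1/25*1/10) = [24/25, 241/250)
  'f': [24/25 + 1/25*1/10, 24/25 + 1/25*3/5) = [241/250, 123/125)
  'e': [24/25 + 1/25*3/5, 24/25 + 1/25*4/5) = [123/125, 124/125) <- contains code 1237/1250
  'b': [24/25 + 1/25*4/5, 24/25 + 1/25*1/1) = [124/125, 1/1)
  emit 'e', narrow to [123/125, 124/125)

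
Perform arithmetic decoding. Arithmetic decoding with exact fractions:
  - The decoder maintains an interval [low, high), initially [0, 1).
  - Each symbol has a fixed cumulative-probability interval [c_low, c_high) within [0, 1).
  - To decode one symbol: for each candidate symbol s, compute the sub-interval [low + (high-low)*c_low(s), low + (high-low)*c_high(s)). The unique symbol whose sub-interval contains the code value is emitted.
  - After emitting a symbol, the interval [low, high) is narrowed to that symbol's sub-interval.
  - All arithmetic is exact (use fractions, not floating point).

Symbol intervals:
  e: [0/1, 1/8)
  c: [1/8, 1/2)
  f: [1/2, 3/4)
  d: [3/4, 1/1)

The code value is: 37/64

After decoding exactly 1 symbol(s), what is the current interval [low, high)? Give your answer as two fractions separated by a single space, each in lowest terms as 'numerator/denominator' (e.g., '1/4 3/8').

Step 1: interval [0/1, 1/1), width = 1/1 - 0/1 = 1/1
  'e': [0/1 + 1/1*0/1, 0/1 + 1/1*1/8) = [0/1, 1/8)
  'c': [0/1 + 1/1*1/8, 0/1 + 1/1*1/2) = [1/8, 1/2)
  'f': [0/1 + 1/1*1/2, 0/1 + 1/1*3/4) = [1/2, 3/4) <- contains code 37/64
  'd': [0/1 + 1/1*3/4, 0/1 + 1/1*1/1) = [3/4, 1/1)
  emit 'f', narrow to [1/2, 3/4)

Answer: 1/2 3/4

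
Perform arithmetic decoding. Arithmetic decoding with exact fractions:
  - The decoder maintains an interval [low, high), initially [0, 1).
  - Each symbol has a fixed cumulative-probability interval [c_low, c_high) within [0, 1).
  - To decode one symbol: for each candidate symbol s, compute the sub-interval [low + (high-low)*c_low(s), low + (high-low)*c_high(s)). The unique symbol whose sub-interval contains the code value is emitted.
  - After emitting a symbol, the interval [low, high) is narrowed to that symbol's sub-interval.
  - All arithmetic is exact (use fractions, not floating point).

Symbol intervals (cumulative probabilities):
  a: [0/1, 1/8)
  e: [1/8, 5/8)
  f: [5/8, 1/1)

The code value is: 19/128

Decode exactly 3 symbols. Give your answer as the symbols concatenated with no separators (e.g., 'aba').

Step 1: interval [0/1, 1/1), width = 1/1 - 0/1 = 1/1
  'a': [0/1 + 1/1*0/1, 0/1 + 1/1*1/8) = [0/1, 1/8)
  'e': [0/1 + 1/1*1/8, 0/1 + 1/1*5/8) = [1/8, 5/8) <- contains code 19/128
  'f': [0/1 + 1/1*5/8, 0/1 + 1/1*1/1) = [5/8, 1/1)
  emit 'e', narrow to [1/8, 5/8)
Step 2: interval [1/8, 5/8), width = 5/8 - 1/8 = 1/2
  'a': [1/8 + 1/2*0/1, 1/8 + 1/2*1/8) = [1/8, 3/16) <- contains code 19/128
  'e': [1/8 + 1/2*1/8, 1/8 + 1/2*5/8) = [3/16, 7/16)
  'f': [1/8 + 1/2*5/8, 1/8 + 1/2*1/1) = [7/16, 5/8)
  emit 'a', narrow to [1/8, 3/16)
Step 3: interval [1/8, 3/16), width = 3/16 - 1/8 = 1/16
  'a': [1/8 + 1/16*0/1, 1/8 + 1/16*1/8) = [1/8, 17/128)
  'e': [1/8 + 1/16*1/8, 1/8 + 1/16*5/8) = [17/128, 21/128) <- contains code 19/128
  'f': [1/8 + 1/16*5/8, 1/8 + 1/16*1/1) = [21/128, 3/16)
  emit 'e', narrow to [17/128, 21/128)

Answer: eae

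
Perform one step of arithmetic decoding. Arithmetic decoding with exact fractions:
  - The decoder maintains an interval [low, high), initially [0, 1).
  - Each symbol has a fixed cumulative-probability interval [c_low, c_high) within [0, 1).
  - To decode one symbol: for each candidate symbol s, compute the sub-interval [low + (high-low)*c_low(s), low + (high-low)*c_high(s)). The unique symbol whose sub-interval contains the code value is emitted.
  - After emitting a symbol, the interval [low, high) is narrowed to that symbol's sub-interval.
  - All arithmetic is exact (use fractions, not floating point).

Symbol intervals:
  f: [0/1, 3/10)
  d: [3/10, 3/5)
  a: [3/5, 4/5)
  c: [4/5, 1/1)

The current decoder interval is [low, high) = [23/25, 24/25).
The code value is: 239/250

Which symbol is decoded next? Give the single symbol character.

Interval width = high − low = 24/25 − 23/25 = 1/25
Scaled code = (code − low) / width = (239/250 − 23/25) / 1/25 = 9/10
  f: [0/1, 3/10) 
  d: [3/10, 3/5) 
  a: [3/5, 4/5) 
  c: [4/5, 1/1) ← scaled code falls here ✓

Answer: c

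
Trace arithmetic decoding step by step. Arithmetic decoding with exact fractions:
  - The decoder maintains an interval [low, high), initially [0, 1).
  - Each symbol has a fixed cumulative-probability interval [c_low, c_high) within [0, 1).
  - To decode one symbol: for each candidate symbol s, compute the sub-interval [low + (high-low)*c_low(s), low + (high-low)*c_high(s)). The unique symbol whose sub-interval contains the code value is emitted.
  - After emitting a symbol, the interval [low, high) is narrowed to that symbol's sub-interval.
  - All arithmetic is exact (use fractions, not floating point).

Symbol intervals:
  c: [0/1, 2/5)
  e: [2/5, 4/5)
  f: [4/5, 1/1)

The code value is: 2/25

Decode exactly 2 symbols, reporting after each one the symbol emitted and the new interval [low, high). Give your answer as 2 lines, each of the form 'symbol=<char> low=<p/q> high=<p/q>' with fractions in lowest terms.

Step 1: interval [0/1, 1/1), width = 1/1 - 0/1 = 1/1
  'c': [0/1 + 1/1*0/1, 0/1 + 1/1*2/5) = [0/1, 2/5) <- contains code 2/25
  'e': [0/1 + 1/1*2/5, 0/1 + 1/1*4/5) = [2/5, 4/5)
  'f': [0/1 + 1/1*4/5, 0/1 + 1/1*1/1) = [4/5, 1/1)
  emit 'c', narrow to [0/1, 2/5)
Step 2: interval [0/1, 2/5), width = 2/5 - 0/1 = 2/5
  'c': [0/1 + 2/5*0/1, 0/1 + 2/5*2/5) = [0/1, 4/25) <- contains code 2/25
  'e': [0/1 + 2/5*2/5, 0/1 + 2/5*4/5) = [4/25, 8/25)
  'f': [0/1 + 2/5*4/5, 0/1 + 2/5*1/1) = [8/25, 2/5)
  emit 'c', narrow to [0/1, 4/25)

Answer: symbol=c low=0/1 high=2/5
symbol=c low=0/1 high=4/25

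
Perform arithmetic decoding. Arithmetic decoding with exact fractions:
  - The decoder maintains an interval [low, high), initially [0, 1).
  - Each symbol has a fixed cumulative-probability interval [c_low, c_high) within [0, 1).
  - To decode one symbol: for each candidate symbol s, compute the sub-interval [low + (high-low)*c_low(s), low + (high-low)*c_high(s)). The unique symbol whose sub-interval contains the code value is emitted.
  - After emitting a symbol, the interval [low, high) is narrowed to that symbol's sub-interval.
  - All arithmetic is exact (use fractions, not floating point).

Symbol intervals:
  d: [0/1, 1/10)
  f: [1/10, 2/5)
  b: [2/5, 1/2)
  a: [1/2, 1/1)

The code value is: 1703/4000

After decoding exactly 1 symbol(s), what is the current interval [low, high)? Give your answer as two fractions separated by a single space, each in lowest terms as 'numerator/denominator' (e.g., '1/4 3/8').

Step 1: interval [0/1, 1/1), width = 1/1 - 0/1 = 1/1
  'd': [0/1 + 1/1*0/1, 0/1 + 1/1*1/10) = [0/1, 1/10)
  'f': [0/1 + 1/1*1/10, 0/1 + 1/1*2/5) = [1/10, 2/5)
  'b': [0/1 + 1/1*2/5, 0/1 + 1/1*1/2) = [2/5, 1/2) <- contains code 1703/4000
  'a': [0/1 + 1/1*1/2, 0/1 + 1/1*1/1) = [1/2, 1/1)
  emit 'b', narrow to [2/5, 1/2)

Answer: 2/5 1/2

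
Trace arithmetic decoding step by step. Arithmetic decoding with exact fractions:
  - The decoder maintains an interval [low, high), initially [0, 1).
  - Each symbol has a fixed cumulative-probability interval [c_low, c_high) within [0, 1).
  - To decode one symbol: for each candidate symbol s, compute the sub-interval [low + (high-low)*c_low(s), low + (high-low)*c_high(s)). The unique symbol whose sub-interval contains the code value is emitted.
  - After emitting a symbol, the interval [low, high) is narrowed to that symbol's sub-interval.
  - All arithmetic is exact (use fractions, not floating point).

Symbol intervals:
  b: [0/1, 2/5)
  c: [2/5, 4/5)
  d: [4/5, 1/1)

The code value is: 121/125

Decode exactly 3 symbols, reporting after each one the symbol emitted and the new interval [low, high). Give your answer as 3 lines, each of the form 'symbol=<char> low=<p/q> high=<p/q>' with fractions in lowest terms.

Step 1: interval [0/1, 1/1), width = 1/1 - 0/1 = 1/1
  'b': [0/1 + 1/1*0/1, 0/1 + 1/1*2/5) = [0/1, 2/5)
  'c': [0/1 + 1/1*2/5, 0/1 + 1/1*4/5) = [2/5, 4/5)
  'd': [0/1 + 1/1*4/5, 0/1 + 1/1*1/1) = [4/5, 1/1) <- contains code 121/125
  emit 'd', narrow to [4/5, 1/1)
Step 2: interval [4/5, 1/1), width = 1/1 - 4/5 = 1/5
  'b': [4/5 + 1/5*0/1, 4/5 + 1/5*2/5) = [4/5, 22/25)
  'c': [4/5 + 1/5*2/5, 4/5 + 1/5*4/5) = [22/25, 24/25)
  'd': [4/5 + 1/5*4/5, 4/5 + 1/5*1/1) = [24/25, 1/1) <- contains code 121/125
  emit 'd', narrow to [24/25, 1/1)
Step 3: interval [24/25, 1/1), width = 1/1 - 24/25 = 1/25
  'b': [24/25 + 1/25*0/1, 24/25 + 1/25*2/5) = [24/25, 122/125) <- contains code 121/125
  'c': [24/25 + 1/25*2/5, 24/25 + 1/25*4/5) = [122/125, 124/125)
  'd': [24/25 + 1/25*4/5, 24/25 + 1/25*1/1) = [124/125, 1/1)
  emit 'b', narrow to [24/25, 122/125)

Answer: symbol=d low=4/5 high=1/1
symbol=d low=24/25 high=1/1
symbol=b low=24/25 high=122/125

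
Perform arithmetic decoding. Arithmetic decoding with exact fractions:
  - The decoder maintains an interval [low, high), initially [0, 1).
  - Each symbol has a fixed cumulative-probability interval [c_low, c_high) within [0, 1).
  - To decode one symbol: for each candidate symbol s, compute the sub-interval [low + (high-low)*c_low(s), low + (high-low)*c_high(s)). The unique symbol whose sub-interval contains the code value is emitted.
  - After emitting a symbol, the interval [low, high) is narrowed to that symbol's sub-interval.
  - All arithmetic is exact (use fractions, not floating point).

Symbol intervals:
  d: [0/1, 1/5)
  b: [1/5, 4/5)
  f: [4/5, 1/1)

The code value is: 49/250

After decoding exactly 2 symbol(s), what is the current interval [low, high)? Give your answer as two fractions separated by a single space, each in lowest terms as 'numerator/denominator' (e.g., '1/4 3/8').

Answer: 4/25 1/5

Derivation:
Step 1: interval [0/1, 1/1), width = 1/1 - 0/1 = 1/1
  'd': [0/1 + 1/1*0/1, 0/1 + 1/1*1/5) = [0/1, 1/5) <- contains code 49/250
  'b': [0/1 + 1/1*1/5, 0/1 + 1/1*4/5) = [1/5, 4/5)
  'f': [0/1 + 1/1*4/5, 0/1 + 1/1*1/1) = [4/5, 1/1)
  emit 'd', narrow to [0/1, 1/5)
Step 2: interval [0/1, 1/5), width = 1/5 - 0/1 = 1/5
  'd': [0/1 + 1/5*0/1, 0/1 + 1/5*1/5) = [0/1, 1/25)
  'b': [0/1 + 1/5*1/5, 0/1 + 1/5*4/5) = [1/25, 4/25)
  'f': [0/1 + 1/5*4/5, 0/1 + 1/5*1/1) = [4/25, 1/5) <- contains code 49/250
  emit 'f', narrow to [4/25, 1/5)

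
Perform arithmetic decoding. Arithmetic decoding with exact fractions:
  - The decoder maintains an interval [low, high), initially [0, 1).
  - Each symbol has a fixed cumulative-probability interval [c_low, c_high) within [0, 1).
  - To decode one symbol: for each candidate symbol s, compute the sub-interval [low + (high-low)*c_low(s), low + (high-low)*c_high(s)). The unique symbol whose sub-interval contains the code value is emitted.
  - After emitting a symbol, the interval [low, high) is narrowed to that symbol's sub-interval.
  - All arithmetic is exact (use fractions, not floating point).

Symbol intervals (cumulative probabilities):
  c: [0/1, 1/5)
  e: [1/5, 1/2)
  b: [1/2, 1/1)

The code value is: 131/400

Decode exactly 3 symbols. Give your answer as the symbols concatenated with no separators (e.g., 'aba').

Answer: eeb

Derivation:
Step 1: interval [0/1, 1/1), width = 1/1 - 0/1 = 1/1
  'c': [0/1 + 1/1*0/1, 0/1 + 1/1*1/5) = [0/1, 1/5)
  'e': [0/1 + 1/1*1/5, 0/1 + 1/1*1/2) = [1/5, 1/2) <- contains code 131/400
  'b': [0/1 + 1/1*1/2, 0/1 + 1/1*1/1) = [1/2, 1/1)
  emit 'e', narrow to [1/5, 1/2)
Step 2: interval [1/5, 1/2), width = 1/2 - 1/5 = 3/10
  'c': [1/5 + 3/10*0/1, 1/5 + 3/10*1/5) = [1/5, 13/50)
  'e': [1/5 + 3/10*1/5, 1/5 + 3/10*1/2) = [13/50, 7/20) <- contains code 131/400
  'b': [1/5 + 3/10*1/2, 1/5 + 3/10*1/1) = [7/20, 1/2)
  emit 'e', narrow to [13/50, 7/20)
Step 3: interval [13/50, 7/20), width = 7/20 - 13/50 = 9/100
  'c': [13/50 + 9/100*0/1, 13/50 + 9/100*1/5) = [13/50, 139/500)
  'e': [13/50 + 9/100*1/5, 13/50 + 9/100*1/2) = [139/500, 61/200)
  'b': [13/50 + 9/100*1/2, 13/50 + 9/100*1/1) = [61/200, 7/20) <- contains code 131/400
  emit 'b', narrow to [61/200, 7/20)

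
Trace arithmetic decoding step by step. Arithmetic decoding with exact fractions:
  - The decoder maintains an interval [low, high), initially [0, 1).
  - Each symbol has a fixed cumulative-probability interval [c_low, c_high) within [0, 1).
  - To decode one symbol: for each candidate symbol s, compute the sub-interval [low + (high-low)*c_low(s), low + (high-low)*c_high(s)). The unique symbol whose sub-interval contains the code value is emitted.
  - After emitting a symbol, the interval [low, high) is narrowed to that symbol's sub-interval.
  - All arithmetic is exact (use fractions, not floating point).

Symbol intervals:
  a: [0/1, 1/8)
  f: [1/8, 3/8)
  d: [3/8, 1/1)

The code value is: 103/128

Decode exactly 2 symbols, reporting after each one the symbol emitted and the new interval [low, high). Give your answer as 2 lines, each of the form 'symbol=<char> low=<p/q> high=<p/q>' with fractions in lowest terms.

Answer: symbol=d low=3/8 high=1/1
symbol=d low=39/64 high=1/1

Derivation:
Step 1: interval [0/1, 1/1), width = 1/1 - 0/1 = 1/1
  'a': [0/1 + 1/1*0/1, 0/1 + 1/1*1/8) = [0/1, 1/8)
  'f': [0/1 + 1/1*1/8, 0/1 + 1/1*3/8) = [1/8, 3/8)
  'd': [0/1 + 1/1*3/8, 0/1 + 1/1*1/1) = [3/8, 1/1) <- contains code 103/128
  emit 'd', narrow to [3/8, 1/1)
Step 2: interval [3/8, 1/1), width = 1/1 - 3/8 = 5/8
  'a': [3/8 + 5/8*0/1, 3/8 + 5/8*1/8) = [3/8, 29/64)
  'f': [3/8 + 5/8*1/8, 3/8 + 5/8*3/8) = [29/64, 39/64)
  'd': [3/8 + 5/8*3/8, 3/8 + 5/8*1/1) = [39/64, 1/1) <- contains code 103/128
  emit 'd', narrow to [39/64, 1/1)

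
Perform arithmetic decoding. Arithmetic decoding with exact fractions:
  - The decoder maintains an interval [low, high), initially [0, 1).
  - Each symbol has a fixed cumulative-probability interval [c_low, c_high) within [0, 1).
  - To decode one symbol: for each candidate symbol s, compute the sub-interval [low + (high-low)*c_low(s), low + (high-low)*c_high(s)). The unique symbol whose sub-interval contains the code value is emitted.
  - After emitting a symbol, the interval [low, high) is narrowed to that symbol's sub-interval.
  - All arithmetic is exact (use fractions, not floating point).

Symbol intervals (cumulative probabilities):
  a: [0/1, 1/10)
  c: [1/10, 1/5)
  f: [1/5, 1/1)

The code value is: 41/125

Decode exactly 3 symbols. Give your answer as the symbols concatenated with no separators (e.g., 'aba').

Step 1: interval [0/1, 1/1), width = 1/1 - 0/1 = 1/1
  'a': [0/1 + 1/1*0/1, 0/1 + 1/1*1/10) = [0/1, 1/10)
  'c': [0/1 + 1/1*1/10, 0/1 + 1/1*1/5) = [1/10, 1/5)
  'f': [0/1 + 1/1*1/5, 0/1 + 1/1*1/1) = [1/5, 1/1) <- contains code 41/125
  emit 'f', narrow to [1/5, 1/1)
Step 2: interval [1/5, 1/1), width = 1/1 - 1/5 = 4/5
  'a': [1/5 + 4/5*0/1, 1/5 + 4/5*1/10) = [1/5, 7/25)
  'c': [1/5 + 4/5*1/10, 1/5 + 4/5*1/5) = [7/25, 9/25) <- contains code 41/125
  'f': [1/5 + 4/5*1/5, 1/5 + 4/5*1/1) = [9/25, 1/1)
  emit 'c', narrow to [7/25, 9/25)
Step 3: interval [7/25, 9/25), width = 9/25 - 7/25 = 2/25
  'a': [7/25 + 2/25*0/1, 7/25 + 2/25*1/10) = [7/25, 36/125)
  'c': [7/25 + 2/25*1/10, 7/25 + 2/25*1/5) = [36/125, 37/125)
  'f': [7/25 + 2/25*1/5, 7/25 + 2/25*1/1) = [37/125, 9/25) <- contains code 41/125
  emit 'f', narrow to [37/125, 9/25)

Answer: fcf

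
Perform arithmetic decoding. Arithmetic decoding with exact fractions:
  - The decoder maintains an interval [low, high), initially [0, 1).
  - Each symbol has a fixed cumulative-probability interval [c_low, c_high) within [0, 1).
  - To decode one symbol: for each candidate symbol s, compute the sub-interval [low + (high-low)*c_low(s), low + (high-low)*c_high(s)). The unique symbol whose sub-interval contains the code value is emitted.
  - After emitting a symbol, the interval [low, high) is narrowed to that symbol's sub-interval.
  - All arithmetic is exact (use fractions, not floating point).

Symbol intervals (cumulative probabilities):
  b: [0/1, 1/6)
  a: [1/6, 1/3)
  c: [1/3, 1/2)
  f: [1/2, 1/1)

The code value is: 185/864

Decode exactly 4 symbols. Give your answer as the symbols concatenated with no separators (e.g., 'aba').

Answer: aafc

Derivation:
Step 1: interval [0/1, 1/1), width = 1/1 - 0/1 = 1/1
  'b': [0/1 + 1/1*0/1, 0/1 + 1/1*1/6) = [0/1, 1/6)
  'a': [0/1 + 1/1*1/6, 0/1 + 1/1*1/3) = [1/6, 1/3) <- contains code 185/864
  'c': [0/1 + 1/1*1/3, 0/1 + 1/1*1/2) = [1/3, 1/2)
  'f': [0/1 + 1/1*1/2, 0/1 + 1/1*1/1) = [1/2, 1/1)
  emit 'a', narrow to [1/6, 1/3)
Step 2: interval [1/6, 1/3), width = 1/3 - 1/6 = 1/6
  'b': [1/6 + 1/6*0/1, 1/6 + 1/6*1/6) = [1/6, 7/36)
  'a': [1/6 + 1/6*1/6, 1/6 + 1/6*1/3) = [7/36, 2/9) <- contains code 185/864
  'c': [1/6 + 1/6*1/3, 1/6 + 1/6*1/2) = [2/9, 1/4)
  'f': [1/6 + 1/6*1/2, 1/6 + 1/6*1/1) = [1/4, 1/3)
  emit 'a', narrow to [7/36, 2/9)
Step 3: interval [7/36, 2/9), width = 2/9 - 7/36 = 1/36
  'b': [7/36 + 1/36*0/1, 7/36 + 1/36*1/6) = [7/36, 43/216)
  'a': [7/36 + 1/36*1/6, 7/36 + 1/36*1/3) = [43/216, 11/54)
  'c': [7/36 + 1/36*1/3, 7/36 + 1/36*1/2) = [11/54, 5/24)
  'f': [7/36 + 1/36*1/2, 7/36 + 1/36*1/1) = [5/24, 2/9) <- contains code 185/864
  emit 'f', narrow to [5/24, 2/9)
Step 4: interval [5/24, 2/9), width = 2/9 - 5/24 = 1/72
  'b': [5/24 + 1/72*0/1, 5/24 + 1/72*1/6) = [5/24, 91/432)
  'a': [5/24 + 1/72*1/6, 5/24 + 1/72*1/3) = [91/432, 23/108)
  'c': [5/24 + 1/72*1/3, 5/24 + 1/72*1/2) = [23/108, 31/144) <- contains code 185/864
  'f': [5/24 + 1/72*1/2, 5/24 + 1/72*1/1) = [31/144, 2/9)
  emit 'c', narrow to [23/108, 31/144)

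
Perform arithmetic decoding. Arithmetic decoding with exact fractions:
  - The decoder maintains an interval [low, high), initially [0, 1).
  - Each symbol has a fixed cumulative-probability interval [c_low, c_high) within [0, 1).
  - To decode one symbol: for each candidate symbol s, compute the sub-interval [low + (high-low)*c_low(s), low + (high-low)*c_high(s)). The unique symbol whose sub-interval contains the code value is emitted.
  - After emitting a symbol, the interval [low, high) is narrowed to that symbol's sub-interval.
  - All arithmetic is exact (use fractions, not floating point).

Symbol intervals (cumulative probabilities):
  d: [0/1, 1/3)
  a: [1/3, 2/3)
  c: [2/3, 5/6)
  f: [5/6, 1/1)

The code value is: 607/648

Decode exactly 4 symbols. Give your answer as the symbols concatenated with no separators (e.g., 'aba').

Step 1: interval [0/1, 1/1), width = 1/1 - 0/1 = 1/1
  'd': [0/1 + 1/1*0/1, 0/1 + 1/1*1/3) = [0/1, 1/3)
  'a': [0/1 + 1/1*1/3, 0/1 + 1/1*2/3) = [1/3, 2/3)
  'c': [0/1 + 1/1*2/3, 0/1 + 1/1*5/6) = [2/3, 5/6)
  'f': [0/1 + 1/1*5/6, 0/1 + 1/1*1/1) = [5/6, 1/1) <- contains code 607/648
  emit 'f', narrow to [5/6, 1/1)
Step 2: interval [5/6, 1/1), width = 1/1 - 5/6 = 1/6
  'd': [5/6 + 1/6*0/1, 5/6 + 1/6*1/3) = [5/6, 8/9)
  'a': [5/6 + 1/6*1/3, 5/6 + 1/6*2/3) = [8/9, 17/18) <- contains code 607/648
  'c': [5/6 + 1/6*2/3, 5/6 + 1/6*5/6) = [17/18, 35/36)
  'f': [5/6 + 1/6*5/6, 5/6 + 1/6*1/1) = [35/36, 1/1)
  emit 'a', narrow to [8/9, 17/18)
Step 3: interval [8/9, 17/18), width = 17/18 - 8/9 = 1/18
  'd': [8/9 + 1/18*0/1, 8/9 + 1/18*1/3) = [8/9, 49/54)
  'a': [8/9 + 1/18*1/3, 8/9 + 1/18*2/3) = [49/54, 25/27)
  'c': [8/9 + 1/18*2/3, 8/9 + 1/18*5/6) = [25/27, 101/108)
  'f': [8/9 + 1/18*5/6, 8/9 + 1/18*1/1) = [101/108, 17/18) <- contains code 607/648
  emit 'f', narrow to [101/108, 17/18)
Step 4: interval [101/108, 17/18), width = 17/18 - 101/108 = 1/108
  'd': [101/108 + 1/108*0/1, 101/108 + 1/108*1/3) = [101/108, 76/81) <- contains code 607/648
  'a': [101/108 + 1/108*1/3, 101/108 + 1/108*2/3) = [76/81, 305/324)
  'c': [101/108 + 1/108*2/3, 101/108 + 1/108*5/6) = [305/324, 611/648)
  'f': [101/108 + 1/108*5/6, 101/108 + 1/108*1/1) = [611/648, 17/18)
  emit 'd', narrow to [101/108, 76/81)

Answer: fafd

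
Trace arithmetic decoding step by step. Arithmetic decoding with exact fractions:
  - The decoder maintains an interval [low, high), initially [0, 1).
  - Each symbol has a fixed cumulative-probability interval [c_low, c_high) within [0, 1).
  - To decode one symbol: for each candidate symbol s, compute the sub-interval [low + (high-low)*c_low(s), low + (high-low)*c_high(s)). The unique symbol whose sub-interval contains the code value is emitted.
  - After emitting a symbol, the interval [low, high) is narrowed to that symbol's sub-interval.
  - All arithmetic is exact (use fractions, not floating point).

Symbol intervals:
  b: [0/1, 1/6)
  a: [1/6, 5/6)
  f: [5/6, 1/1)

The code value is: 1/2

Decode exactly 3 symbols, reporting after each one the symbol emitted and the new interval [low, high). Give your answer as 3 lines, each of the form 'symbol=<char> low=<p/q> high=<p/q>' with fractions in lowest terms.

Step 1: interval [0/1, 1/1), width = 1/1 - 0/1 = 1/1
  'b': [0/1 + 1/1*0/1, 0/1 + 1/1*1/6) = [0/1, 1/6)
  'a': [0/1 + 1/1*1/6, 0/1 + 1/1*5/6) = [1/6, 5/6) <- contains code 1/2
  'f': [0/1 + 1/1*5/6, 0/1 + 1/1*1/1) = [5/6, 1/1)
  emit 'a', narrow to [1/6, 5/6)
Step 2: interval [1/6, 5/6), width = 5/6 - 1/6 = 2/3
  'b': [1/6 + 2/3*0/1, 1/6 + 2/3*1/6) = [1/6, 5/18)
  'a': [1/6 + 2/3*1/6, 1/6 + 2/3*5/6) = [5/18, 13/18) <- contains code 1/2
  'f': [1/6 + 2/3*5/6, 1/6 + 2/3*1/1) = [13/18, 5/6)
  emit 'a', narrow to [5/18, 13/18)
Step 3: interval [5/18, 13/18), width = 13/18 - 5/18 = 4/9
  'b': [5/18 + 4/9*0/1, 5/18 + 4/9*1/6) = [5/18, 19/54)
  'a': [5/18 + 4/9*1/6, 5/18 + 4/9*5/6) = [19/54, 35/54) <- contains code 1/2
  'f': [5/18 + 4/9*5/6, 5/18 + 4/9*1/1) = [35/54, 13/18)
  emit 'a', narrow to [19/54, 35/54)

Answer: symbol=a low=1/6 high=5/6
symbol=a low=5/18 high=13/18
symbol=a low=19/54 high=35/54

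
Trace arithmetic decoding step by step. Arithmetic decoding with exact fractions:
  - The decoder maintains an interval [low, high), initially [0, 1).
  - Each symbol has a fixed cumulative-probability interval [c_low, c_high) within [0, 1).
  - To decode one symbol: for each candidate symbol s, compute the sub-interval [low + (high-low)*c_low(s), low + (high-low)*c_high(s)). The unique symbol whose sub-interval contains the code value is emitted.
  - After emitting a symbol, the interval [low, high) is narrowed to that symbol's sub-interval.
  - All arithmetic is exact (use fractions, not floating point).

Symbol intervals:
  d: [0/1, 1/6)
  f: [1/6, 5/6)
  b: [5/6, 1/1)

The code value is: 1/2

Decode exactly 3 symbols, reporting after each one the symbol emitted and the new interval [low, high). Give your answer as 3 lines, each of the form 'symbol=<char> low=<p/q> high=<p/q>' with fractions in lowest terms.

Answer: symbol=f low=1/6 high=5/6
symbol=f low=5/18 high=13/18
symbol=f low=19/54 high=35/54

Derivation:
Step 1: interval [0/1, 1/1), width = 1/1 - 0/1 = 1/1
  'd': [0/1 + 1/1*0/1, 0/1 + 1/1*1/6) = [0/1, 1/6)
  'f': [0/1 + 1/1*1/6, 0/1 + 1/1*5/6) = [1/6, 5/6) <- contains code 1/2
  'b': [0/1 + 1/1*5/6, 0/1 + 1/1*1/1) = [5/6, 1/1)
  emit 'f', narrow to [1/6, 5/6)
Step 2: interval [1/6, 5/6), width = 5/6 - 1/6 = 2/3
  'd': [1/6 + 2/3*0/1, 1/6 + 2/3*1/6) = [1/6, 5/18)
  'f': [1/6 + 2/3*1/6, 1/6 + 2/3*5/6) = [5/18, 13/18) <- contains code 1/2
  'b': [1/6 + 2/3*5/6, 1/6 + 2/3*1/1) = [13/18, 5/6)
  emit 'f', narrow to [5/18, 13/18)
Step 3: interval [5/18, 13/18), width = 13/18 - 5/18 = 4/9
  'd': [5/18 + 4/9*0/1, 5/18 + 4/9*1/6) = [5/18, 19/54)
  'f': [5/18 + 4/9*1/6, 5/18 + 4/9*5/6) = [19/54, 35/54) <- contains code 1/2
  'b': [5/18 + 4/9*5/6, 5/18 + 4/9*1/1) = [35/54, 13/18)
  emit 'f', narrow to [19/54, 35/54)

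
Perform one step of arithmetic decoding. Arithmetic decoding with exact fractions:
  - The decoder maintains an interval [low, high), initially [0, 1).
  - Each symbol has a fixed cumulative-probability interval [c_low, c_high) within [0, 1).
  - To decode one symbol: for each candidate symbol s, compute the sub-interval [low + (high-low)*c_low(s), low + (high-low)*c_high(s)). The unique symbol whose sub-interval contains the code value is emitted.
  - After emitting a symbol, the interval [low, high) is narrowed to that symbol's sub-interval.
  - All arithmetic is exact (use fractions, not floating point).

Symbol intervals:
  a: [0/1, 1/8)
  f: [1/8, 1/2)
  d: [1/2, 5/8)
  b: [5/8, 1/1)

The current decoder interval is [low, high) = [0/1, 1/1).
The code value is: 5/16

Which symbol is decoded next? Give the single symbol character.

Interval width = high − low = 1/1 − 0/1 = 1/1
Scaled code = (code − low) / width = (5/16 − 0/1) / 1/1 = 5/16
  a: [0/1, 1/8) 
  f: [1/8, 1/2) ← scaled code falls here ✓
  d: [1/2, 5/8) 
  b: [5/8, 1/1) 

Answer: f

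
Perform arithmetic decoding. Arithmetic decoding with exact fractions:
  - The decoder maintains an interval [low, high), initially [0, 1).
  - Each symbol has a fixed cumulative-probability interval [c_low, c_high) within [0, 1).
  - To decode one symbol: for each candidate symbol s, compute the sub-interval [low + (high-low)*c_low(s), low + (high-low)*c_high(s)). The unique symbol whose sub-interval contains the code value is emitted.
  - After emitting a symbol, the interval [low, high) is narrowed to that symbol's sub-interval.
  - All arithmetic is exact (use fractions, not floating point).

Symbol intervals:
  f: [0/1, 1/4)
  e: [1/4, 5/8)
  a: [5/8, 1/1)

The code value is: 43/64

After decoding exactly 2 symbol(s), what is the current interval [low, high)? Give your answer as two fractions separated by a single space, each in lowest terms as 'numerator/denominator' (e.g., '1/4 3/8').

Answer: 5/8 23/32

Derivation:
Step 1: interval [0/1, 1/1), width = 1/1 - 0/1 = 1/1
  'f': [0/1 + 1/1*0/1, 0/1 + 1/1*1/4) = [0/1, 1/4)
  'e': [0/1 + 1/1*1/4, 0/1 + 1/1*5/8) = [1/4, 5/8)
  'a': [0/1 + 1/1*5/8, 0/1 + 1/1*1/1) = [5/8, 1/1) <- contains code 43/64
  emit 'a', narrow to [5/8, 1/1)
Step 2: interval [5/8, 1/1), width = 1/1 - 5/8 = 3/8
  'f': [5/8 + 3/8*0/1, 5/8 + 3/8*1/4) = [5/8, 23/32) <- contains code 43/64
  'e': [5/8 + 3/8*1/4, 5/8 + 3/8*5/8) = [23/32, 55/64)
  'a': [5/8 + 3/8*5/8, 5/8 + 3/8*1/1) = [55/64, 1/1)
  emit 'f', narrow to [5/8, 23/32)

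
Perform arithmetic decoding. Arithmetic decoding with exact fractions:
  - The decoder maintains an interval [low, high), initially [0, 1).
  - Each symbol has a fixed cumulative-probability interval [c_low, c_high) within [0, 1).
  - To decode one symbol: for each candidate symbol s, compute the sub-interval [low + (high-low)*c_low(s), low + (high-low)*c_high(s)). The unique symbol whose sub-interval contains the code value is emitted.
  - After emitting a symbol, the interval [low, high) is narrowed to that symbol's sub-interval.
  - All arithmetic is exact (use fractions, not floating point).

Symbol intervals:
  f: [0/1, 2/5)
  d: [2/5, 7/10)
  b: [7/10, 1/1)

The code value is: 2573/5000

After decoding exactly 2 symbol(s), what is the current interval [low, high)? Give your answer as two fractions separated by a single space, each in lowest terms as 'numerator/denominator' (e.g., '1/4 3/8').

Answer: 2/5 13/25

Derivation:
Step 1: interval [0/1, 1/1), width = 1/1 - 0/1 = 1/1
  'f': [0/1 + 1/1*0/1, 0/1 + 1/1*2/5) = [0/1, 2/5)
  'd': [0/1 + 1/1*2/5, 0/1 + 1/1*7/10) = [2/5, 7/10) <- contains code 2573/5000
  'b': [0/1 + 1/1*7/10, 0/1 + 1/1*1/1) = [7/10, 1/1)
  emit 'd', narrow to [2/5, 7/10)
Step 2: interval [2/5, 7/10), width = 7/10 - 2/5 = 3/10
  'f': [2/5 + 3/10*0/1, 2/5 + 3/10*2/5) = [2/5, 13/25) <- contains code 2573/5000
  'd': [2/5 + 3/10*2/5, 2/5 + 3/10*7/10) = [13/25, 61/100)
  'b': [2/5 + 3/10*7/10, 2/5 + 3/10*1/1) = [61/100, 7/10)
  emit 'f', narrow to [2/5, 13/25)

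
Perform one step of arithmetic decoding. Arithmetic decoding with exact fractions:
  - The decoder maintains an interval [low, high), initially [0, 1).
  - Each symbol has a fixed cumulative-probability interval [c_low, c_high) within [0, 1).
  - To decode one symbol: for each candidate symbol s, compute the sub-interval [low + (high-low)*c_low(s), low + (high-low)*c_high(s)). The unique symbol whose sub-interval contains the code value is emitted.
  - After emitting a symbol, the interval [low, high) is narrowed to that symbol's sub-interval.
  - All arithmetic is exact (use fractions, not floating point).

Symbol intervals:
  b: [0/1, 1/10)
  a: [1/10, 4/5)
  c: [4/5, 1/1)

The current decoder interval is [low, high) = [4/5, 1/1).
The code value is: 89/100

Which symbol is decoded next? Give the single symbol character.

Interval width = high − low = 1/1 − 4/5 = 1/5
Scaled code = (code − low) / width = (89/100 − 4/5) / 1/5 = 9/20
  b: [0/1, 1/10) 
  a: [1/10, 4/5) ← scaled code falls here ✓
  c: [4/5, 1/1) 

Answer: a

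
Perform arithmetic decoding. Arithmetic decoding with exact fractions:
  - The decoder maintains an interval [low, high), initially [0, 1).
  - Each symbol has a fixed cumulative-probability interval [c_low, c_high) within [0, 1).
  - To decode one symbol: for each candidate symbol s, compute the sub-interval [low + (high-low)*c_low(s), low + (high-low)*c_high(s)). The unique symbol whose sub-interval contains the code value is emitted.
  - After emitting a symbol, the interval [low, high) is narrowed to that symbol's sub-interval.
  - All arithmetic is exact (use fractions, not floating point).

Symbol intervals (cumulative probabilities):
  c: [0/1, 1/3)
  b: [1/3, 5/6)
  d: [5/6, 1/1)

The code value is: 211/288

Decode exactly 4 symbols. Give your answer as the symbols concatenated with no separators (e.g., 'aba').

Answer: bbdb

Derivation:
Step 1: interval [0/1, 1/1), width = 1/1 - 0/1 = 1/1
  'c': [0/1 + 1/1*0/1, 0/1 + 1/1*1/3) = [0/1, 1/3)
  'b': [0/1 + 1/1*1/3, 0/1 + 1/1*5/6) = [1/3, 5/6) <- contains code 211/288
  'd': [0/1 + 1/1*5/6, 0/1 + 1/1*1/1) = [5/6, 1/1)
  emit 'b', narrow to [1/3, 5/6)
Step 2: interval [1/3, 5/6), width = 5/6 - 1/3 = 1/2
  'c': [1/3 + 1/2*0/1, 1/3 + 1/2*1/3) = [1/3, 1/2)
  'b': [1/3 + 1/2*1/3, 1/3 + 1/2*5/6) = [1/2, 3/4) <- contains code 211/288
  'd': [1/3 + 1/2*5/6, 1/3 + 1/2*1/1) = [3/4, 5/6)
  emit 'b', narrow to [1/2, 3/4)
Step 3: interval [1/2, 3/4), width = 3/4 - 1/2 = 1/4
  'c': [1/2 + 1/4*0/1, 1/2 + 1/4*1/3) = [1/2, 7/12)
  'b': [1/2 + 1/4*1/3, 1/2 + 1/4*5/6) = [7/12, 17/24)
  'd': [1/2 + 1/4*5/6, 1/2 + 1/4*1/1) = [17/24, 3/4) <- contains code 211/288
  emit 'd', narrow to [17/24, 3/4)
Step 4: interval [17/24, 3/4), width = 3/4 - 17/24 = 1/24
  'c': [17/24 + 1/24*0/1, 17/24 + 1/24*1/3) = [17/24, 13/18)
  'b': [17/24 + 1/24*1/3, 17/24 + 1/24*5/6) = [13/18, 107/144) <- contains code 211/288
  'd': [17/24 + 1/24*5/6, 17/24 + 1/24*1/1) = [107/144, 3/4)
  emit 'b', narrow to [13/18, 107/144)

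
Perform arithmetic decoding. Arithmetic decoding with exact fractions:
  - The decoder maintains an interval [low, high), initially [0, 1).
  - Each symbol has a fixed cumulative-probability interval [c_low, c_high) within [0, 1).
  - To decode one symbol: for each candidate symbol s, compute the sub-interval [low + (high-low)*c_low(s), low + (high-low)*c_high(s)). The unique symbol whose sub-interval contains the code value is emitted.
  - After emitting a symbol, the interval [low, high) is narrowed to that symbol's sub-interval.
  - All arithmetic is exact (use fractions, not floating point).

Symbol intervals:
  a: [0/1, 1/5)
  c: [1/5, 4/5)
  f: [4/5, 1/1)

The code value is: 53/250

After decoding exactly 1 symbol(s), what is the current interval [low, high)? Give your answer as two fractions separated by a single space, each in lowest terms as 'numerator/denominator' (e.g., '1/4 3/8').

Step 1: interval [0/1, 1/1), width = 1/1 - 0/1 = 1/1
  'a': [0/1 + 1/1*0/1, 0/1 + 1/1*1/5) = [0/1, 1/5)
  'c': [0/1 + 1/1*1/5, 0/1 + 1/1*4/5) = [1/5, 4/5) <- contains code 53/250
  'f': [0/1 + 1/1*4/5, 0/1 + 1/1*1/1) = [4/5, 1/1)
  emit 'c', narrow to [1/5, 4/5)

Answer: 1/5 4/5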